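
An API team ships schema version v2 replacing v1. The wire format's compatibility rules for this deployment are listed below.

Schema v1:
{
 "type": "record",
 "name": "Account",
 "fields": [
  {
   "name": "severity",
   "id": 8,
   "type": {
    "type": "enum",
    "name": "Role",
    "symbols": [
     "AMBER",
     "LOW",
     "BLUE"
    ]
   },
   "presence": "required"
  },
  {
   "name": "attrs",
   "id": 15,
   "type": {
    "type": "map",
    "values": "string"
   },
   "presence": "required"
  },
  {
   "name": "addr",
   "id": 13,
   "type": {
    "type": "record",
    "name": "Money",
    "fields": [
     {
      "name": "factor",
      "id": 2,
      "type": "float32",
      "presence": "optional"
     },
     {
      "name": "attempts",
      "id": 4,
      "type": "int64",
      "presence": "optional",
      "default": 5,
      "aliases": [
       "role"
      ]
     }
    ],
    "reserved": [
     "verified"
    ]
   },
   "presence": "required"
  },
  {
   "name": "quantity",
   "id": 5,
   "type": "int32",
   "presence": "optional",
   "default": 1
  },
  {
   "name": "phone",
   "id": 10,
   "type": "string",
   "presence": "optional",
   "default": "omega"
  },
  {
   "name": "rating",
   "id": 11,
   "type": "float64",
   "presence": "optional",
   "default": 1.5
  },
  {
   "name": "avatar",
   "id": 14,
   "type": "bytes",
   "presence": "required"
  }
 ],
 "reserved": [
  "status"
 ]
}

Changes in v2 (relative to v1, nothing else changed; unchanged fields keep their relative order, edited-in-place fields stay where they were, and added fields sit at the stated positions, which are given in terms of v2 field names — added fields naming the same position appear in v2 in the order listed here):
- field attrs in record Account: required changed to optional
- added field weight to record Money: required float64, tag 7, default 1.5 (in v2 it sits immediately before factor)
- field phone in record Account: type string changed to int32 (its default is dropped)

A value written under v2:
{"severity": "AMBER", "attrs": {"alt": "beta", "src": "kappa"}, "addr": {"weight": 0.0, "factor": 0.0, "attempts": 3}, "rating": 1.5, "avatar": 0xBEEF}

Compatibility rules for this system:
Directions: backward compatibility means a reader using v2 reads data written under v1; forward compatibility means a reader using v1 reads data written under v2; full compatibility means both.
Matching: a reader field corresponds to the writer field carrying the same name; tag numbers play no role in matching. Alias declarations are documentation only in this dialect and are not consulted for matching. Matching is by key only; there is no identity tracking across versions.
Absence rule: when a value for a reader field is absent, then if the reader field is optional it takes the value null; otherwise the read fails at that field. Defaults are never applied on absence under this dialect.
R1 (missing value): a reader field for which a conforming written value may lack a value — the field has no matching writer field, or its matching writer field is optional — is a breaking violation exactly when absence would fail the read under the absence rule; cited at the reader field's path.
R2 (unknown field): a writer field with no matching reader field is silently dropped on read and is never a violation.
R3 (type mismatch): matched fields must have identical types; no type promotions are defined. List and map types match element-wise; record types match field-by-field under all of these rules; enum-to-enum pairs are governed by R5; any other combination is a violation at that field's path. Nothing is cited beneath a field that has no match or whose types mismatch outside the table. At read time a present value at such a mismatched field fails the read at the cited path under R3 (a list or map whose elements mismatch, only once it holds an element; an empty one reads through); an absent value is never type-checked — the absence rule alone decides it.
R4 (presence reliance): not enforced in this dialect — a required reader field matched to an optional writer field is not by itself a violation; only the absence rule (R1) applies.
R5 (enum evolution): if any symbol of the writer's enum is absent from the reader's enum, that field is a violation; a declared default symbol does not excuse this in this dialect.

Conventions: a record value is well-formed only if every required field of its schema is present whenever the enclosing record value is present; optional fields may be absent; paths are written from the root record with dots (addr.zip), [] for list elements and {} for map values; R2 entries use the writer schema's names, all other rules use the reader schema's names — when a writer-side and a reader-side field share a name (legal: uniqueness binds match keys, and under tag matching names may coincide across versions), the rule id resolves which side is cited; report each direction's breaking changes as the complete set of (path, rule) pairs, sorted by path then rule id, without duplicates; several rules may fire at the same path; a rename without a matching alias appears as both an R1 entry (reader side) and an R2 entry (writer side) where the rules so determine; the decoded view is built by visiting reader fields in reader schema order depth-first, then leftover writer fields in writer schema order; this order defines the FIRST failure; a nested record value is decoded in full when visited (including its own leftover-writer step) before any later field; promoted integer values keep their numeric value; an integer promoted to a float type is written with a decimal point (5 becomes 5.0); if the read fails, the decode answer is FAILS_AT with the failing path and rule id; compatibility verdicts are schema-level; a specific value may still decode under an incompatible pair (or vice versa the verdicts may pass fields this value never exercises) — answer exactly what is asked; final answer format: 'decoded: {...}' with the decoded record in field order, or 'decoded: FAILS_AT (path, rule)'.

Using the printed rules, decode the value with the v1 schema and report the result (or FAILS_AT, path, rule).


arrows below run writer -> reader for Account
decode walk for Account under reader schema v1:
  severity := "AMBER"
  attrs := {"alt": "beta", "src": "kappa"}
  addr.factor := 0.0
  addr.attempts := 3
  writer addr.weight: unknown -> dropped
  quantity := null (absent, optional -> null)
  phone := null (absent, optional -> null)
  rating := 1.5
  avatar := 0xBEEF
  => decoded: {"severity": "AMBER", "attrs": {"alt": "beta", "src": "kappa"}, "addr": {"factor": 0.0, "attempts": 3}, "quantity": null, "phone": null, "rating": 1.5, "avatar": 0xBEEF}
checking off the Account differences that do not matter here:
  field attrs in record Account: required changed to optional -> changes Account's schema-level verdicts only — the decode of this value is the same
  added field weight to record Money: required float64, tag 7, default 1.5 (in v2 it sits immediately before factor) -> changes Account's schema-level verdicts only — the decode of this value is the same
  field phone in record Account: type string changed to int32 (its default is dropped) -> changes Account's schema-level verdicts only — the decode of this value is the same

decoded: {"severity": "AMBER", "attrs": {"alt": "beta", "src": "kappa"}, "addr": {"factor": 0.0, "attempts": 3}, "quantity": null, "phone": null, "rating": 1.5, "avatar": 0xBEEF}


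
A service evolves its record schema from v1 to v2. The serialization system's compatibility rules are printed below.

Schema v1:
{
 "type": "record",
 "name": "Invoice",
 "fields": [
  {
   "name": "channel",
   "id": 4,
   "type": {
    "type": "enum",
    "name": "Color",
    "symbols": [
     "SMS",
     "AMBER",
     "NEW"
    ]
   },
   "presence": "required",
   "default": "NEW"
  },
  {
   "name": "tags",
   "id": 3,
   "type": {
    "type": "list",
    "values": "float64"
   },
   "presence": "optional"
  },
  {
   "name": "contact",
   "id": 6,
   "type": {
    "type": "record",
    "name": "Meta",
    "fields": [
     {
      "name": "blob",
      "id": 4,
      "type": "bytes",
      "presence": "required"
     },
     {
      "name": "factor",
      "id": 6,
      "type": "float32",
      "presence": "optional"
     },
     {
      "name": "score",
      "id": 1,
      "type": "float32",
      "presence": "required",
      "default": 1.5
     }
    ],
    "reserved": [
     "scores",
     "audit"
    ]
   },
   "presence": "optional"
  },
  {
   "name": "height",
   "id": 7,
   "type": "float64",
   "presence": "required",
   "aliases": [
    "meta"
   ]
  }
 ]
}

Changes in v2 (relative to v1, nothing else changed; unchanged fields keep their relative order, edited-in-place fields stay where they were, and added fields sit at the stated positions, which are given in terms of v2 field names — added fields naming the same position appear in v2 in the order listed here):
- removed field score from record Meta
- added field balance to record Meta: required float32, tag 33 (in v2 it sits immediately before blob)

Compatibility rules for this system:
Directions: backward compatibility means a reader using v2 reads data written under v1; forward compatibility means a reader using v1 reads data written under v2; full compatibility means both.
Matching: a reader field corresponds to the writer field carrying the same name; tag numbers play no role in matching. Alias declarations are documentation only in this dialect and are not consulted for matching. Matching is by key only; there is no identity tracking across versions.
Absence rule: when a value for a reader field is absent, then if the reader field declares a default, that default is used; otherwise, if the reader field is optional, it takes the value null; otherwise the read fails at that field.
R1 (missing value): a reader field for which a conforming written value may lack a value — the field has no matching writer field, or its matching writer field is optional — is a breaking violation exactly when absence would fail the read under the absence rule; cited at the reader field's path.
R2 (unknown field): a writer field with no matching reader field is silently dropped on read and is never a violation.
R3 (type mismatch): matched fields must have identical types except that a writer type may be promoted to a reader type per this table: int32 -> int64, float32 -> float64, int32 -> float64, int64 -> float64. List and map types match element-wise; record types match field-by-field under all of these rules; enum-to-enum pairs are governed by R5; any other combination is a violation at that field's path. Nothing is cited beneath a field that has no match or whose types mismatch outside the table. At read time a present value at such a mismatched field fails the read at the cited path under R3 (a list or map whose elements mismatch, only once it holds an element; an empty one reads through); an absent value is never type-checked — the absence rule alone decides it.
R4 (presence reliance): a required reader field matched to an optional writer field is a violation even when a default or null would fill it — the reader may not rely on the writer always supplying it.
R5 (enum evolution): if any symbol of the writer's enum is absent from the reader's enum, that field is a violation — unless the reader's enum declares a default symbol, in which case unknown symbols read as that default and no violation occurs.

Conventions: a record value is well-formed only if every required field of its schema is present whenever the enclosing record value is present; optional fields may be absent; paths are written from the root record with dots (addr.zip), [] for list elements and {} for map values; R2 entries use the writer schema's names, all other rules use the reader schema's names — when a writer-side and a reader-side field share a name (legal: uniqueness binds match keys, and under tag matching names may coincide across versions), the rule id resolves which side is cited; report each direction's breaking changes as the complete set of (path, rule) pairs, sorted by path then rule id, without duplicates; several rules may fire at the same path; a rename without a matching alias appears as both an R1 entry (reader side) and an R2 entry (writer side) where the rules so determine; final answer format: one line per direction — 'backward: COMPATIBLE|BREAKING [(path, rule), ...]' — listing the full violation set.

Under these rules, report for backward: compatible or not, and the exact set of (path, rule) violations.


backward: BREAKING [(contact.balance, R1)]

the writer's type comes first in each Invoice pair
backward for Invoice (reader v2, writer v1):
  channel: Color -> Color, writer required; from channel
  tags: list<float64> -> list<float64>, writer optional; from tags
  contact: Meta -> Meta, writer optional; from contact
  height: float64 -> float64, writer required; from height
  contact.balance: no writer match
  contact.blob: bytes -> bytes, writer required; from contact.blob
  contact.factor: float32 -> float32, writer optional; from contact.factor
  writer contact.score: unknown to reader
  R1 fires at contact.balance
  => backward: BREAKING (1)
ruling out the remaining Invoice differences:
  removed field score from record Meta -> fires no rule on Invoice, leaving the asked answer as it is


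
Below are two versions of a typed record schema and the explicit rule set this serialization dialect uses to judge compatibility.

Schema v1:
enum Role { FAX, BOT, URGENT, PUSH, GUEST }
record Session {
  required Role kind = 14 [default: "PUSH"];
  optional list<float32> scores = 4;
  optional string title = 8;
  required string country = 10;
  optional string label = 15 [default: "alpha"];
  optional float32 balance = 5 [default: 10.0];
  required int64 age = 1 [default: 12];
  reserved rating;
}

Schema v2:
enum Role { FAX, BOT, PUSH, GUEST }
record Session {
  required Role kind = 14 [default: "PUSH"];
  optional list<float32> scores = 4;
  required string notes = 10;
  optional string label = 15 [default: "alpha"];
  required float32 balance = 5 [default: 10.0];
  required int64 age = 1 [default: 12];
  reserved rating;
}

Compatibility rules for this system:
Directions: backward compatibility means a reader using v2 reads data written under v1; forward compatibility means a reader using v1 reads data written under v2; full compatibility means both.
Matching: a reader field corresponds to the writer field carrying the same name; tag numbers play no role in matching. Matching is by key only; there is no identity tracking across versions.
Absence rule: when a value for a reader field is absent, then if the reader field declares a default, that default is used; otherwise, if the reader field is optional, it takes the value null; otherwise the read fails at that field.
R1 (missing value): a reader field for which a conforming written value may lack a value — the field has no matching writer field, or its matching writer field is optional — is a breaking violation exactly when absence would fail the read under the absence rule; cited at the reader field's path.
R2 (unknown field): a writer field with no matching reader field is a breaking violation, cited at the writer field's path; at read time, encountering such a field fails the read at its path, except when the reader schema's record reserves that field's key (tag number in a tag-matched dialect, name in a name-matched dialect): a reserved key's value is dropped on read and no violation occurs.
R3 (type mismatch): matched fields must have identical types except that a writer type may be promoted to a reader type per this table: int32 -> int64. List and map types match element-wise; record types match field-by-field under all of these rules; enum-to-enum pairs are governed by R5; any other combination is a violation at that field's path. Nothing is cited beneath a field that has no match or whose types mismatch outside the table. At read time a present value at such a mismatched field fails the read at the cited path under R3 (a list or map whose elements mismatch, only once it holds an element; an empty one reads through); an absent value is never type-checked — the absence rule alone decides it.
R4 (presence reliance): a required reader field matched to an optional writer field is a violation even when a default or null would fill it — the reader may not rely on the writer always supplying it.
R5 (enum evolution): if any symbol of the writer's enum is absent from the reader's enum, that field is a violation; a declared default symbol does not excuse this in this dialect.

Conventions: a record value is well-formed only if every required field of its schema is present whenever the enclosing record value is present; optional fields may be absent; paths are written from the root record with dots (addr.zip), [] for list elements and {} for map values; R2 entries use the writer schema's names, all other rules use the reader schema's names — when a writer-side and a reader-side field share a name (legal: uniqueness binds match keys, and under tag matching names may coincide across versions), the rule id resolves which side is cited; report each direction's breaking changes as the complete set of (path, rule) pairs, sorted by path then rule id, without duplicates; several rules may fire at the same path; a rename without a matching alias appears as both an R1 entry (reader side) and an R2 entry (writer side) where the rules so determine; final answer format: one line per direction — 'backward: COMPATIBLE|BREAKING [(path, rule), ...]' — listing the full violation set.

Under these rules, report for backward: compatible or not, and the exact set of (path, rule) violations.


arrows below run writer -> reader for Session
backward on Session — v2 reading data written by v1:
  Role -> Role, writer required: kind aligns to kind
  list<float32> -> list<float32>, writer optional: scores aligns to scores
  no writer field matches reader notes
  string -> string, writer optional: label aligns to label
  float32 -> float32, writer optional: balance aligns to balance
  int64 -> int64, writer required: age aligns to age
  title (writer side), unknown to reader
  country (writer side), unknown to reader
  rule R4 violated at balance
  rule R2 violated at country
  rule R5 violated at kind
  rule R1 violated at notes
  rule R2 violated at title
  => backward verdict for Session: BREAKING, 5 violation(s)

backward: BREAKING [(balance, R4), (country, R2), (kind, R5), (notes, R1), (title, R2)]


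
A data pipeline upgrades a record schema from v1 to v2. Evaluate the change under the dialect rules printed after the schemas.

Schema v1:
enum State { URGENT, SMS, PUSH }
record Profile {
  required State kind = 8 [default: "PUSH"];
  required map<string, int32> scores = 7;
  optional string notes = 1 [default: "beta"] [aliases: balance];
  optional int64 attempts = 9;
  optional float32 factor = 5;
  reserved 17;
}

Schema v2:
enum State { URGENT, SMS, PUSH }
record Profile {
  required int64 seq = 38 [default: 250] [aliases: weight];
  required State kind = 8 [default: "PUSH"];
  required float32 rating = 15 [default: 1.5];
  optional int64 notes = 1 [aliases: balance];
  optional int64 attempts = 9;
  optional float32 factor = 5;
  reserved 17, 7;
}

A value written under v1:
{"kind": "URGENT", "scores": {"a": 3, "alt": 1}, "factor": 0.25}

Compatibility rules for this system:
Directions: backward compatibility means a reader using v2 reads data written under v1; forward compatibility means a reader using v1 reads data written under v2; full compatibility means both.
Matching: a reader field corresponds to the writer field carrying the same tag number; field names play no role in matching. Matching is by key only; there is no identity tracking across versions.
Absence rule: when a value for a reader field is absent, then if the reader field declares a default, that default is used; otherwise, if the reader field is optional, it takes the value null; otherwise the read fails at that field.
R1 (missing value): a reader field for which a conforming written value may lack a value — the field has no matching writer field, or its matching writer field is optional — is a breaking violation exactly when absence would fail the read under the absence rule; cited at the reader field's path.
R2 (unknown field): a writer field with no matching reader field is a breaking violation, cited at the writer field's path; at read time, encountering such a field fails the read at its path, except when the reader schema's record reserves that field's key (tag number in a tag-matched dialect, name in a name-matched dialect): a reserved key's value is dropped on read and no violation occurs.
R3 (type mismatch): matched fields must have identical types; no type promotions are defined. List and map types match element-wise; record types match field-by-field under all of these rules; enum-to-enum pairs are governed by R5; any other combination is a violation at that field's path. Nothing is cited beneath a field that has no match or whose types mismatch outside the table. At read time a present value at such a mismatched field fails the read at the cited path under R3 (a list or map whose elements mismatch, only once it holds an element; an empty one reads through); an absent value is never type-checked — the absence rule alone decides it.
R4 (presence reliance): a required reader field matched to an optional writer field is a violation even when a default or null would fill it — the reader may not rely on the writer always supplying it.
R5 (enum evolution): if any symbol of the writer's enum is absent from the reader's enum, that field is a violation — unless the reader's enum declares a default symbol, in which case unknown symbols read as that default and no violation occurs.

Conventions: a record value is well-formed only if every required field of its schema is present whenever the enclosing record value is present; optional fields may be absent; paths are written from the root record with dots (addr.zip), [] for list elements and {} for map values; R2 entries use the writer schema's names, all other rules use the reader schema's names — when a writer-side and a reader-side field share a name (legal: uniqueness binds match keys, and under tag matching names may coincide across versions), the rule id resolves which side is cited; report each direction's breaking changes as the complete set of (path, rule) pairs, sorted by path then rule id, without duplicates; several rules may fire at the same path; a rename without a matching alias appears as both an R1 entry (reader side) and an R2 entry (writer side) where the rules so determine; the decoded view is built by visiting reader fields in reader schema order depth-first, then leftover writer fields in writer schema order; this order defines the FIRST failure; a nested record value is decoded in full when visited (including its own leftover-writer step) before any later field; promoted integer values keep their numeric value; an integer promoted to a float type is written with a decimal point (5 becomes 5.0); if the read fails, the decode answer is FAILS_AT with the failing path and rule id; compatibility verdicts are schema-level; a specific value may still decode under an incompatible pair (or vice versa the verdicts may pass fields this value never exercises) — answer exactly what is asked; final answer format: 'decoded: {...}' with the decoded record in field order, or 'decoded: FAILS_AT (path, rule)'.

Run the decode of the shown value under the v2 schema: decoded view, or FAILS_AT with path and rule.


decoded: {"seq": 250, "kind": "URGENT", "rating": 1.5, "notes": null, "attempts": null, "factor": 0.25}

the writer's type comes first in each Profile pair
decode (reader v2):
  seq := 250 (absent -> default)
  kind := "URGENT"
  rating := 1.5 (absent -> default)
  notes := null (absent, optional -> null)
  attempts := null (absent, optional -> null)
  factor := 0.25
  writer scores: reserved -> dropped
  => decoded: {"seq": 250, "kind": "URGENT", "rating": 1.5, "notes": null, "attempts": null, "factor": 0.25}


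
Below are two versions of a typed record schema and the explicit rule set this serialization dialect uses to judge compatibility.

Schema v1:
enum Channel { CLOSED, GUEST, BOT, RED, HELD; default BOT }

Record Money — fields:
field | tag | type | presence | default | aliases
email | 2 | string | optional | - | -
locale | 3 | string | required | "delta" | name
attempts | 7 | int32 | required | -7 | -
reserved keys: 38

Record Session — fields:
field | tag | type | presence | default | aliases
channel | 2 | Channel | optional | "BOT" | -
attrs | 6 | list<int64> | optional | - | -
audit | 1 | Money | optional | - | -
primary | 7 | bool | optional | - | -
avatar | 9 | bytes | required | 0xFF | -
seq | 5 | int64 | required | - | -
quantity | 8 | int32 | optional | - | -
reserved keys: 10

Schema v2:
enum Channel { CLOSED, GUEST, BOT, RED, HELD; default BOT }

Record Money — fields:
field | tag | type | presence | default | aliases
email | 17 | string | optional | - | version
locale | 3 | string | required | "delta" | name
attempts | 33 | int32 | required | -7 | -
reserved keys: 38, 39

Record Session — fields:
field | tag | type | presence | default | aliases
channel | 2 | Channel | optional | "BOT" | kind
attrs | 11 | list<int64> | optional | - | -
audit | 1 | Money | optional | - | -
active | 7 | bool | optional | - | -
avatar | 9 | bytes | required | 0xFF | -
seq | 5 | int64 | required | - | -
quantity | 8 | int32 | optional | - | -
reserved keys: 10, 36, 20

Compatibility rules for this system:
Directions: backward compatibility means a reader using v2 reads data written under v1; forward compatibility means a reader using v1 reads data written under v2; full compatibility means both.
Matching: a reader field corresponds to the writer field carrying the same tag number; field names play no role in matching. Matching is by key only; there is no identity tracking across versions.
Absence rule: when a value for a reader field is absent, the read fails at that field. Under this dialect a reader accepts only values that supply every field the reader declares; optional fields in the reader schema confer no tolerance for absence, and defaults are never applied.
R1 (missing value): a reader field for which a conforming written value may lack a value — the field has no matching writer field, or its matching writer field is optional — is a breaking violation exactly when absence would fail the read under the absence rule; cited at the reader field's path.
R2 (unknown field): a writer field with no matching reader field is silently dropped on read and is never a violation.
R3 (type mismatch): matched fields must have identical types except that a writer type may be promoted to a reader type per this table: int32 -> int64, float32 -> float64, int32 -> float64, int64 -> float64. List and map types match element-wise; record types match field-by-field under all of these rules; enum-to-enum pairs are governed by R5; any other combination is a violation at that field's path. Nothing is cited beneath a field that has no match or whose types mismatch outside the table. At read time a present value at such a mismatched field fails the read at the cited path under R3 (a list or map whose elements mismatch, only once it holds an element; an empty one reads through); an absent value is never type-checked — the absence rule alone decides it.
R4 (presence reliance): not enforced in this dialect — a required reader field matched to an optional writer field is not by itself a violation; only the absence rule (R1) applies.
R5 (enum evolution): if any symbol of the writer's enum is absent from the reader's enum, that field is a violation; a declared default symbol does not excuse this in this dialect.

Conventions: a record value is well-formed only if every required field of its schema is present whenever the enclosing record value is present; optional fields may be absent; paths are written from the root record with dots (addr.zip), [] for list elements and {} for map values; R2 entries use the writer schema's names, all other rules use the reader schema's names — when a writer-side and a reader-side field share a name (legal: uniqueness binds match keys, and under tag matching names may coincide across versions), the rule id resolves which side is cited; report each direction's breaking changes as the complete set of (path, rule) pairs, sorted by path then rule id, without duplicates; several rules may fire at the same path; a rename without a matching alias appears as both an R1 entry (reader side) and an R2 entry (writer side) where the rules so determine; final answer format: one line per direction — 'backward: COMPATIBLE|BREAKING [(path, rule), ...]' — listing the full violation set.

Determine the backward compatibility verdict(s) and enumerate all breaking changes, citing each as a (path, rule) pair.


backward: BREAKING [(active, R1), (attrs, R1), (audit, R1), (audit.attempts, R1), (audit.email, R1), (channel, R1), (quantity, R1)]

arrows below run writer -> reader for Session
checking backward for Session: reader v2 against writer v1:
  Channel -> Channel, writer optional: channel aligns to channel
  attrs has no writer counterpart
  Money -> Money, writer optional: audit aligns to audit
  bool -> bool, writer optional: active aligns to primary
  bytes -> bytes, writer required: avatar aligns to avatar
  int64 -> int64, writer required: seq aligns to seq
  int32 -> int32, writer optional: quantity aligns to quantity
  writer attrs: unknown to reader
  audit.email has no writer counterpart
  string -> string, writer required: audit.locale aligns to audit.locale
  audit.attempts has no writer counterpart
  writer audit.email: unknown to reader
  writer audit.attempts: unknown to reader
  rule R1 violated at active
  rule R1 violated at attrs
  rule R1 violated at audit
  rule R1 violated at audit.attempts
  rule R1 violated at audit.email
  rule R1 violated at channel
  rule R1 violated at quantity
  => backward: BREAKING (7)
the rest of the Session diff is inert for this question:
  field attrs in record Session: tag 6 changed to 11 -> triggers nothing under Session's printed rules — same verdict
  field email in record Money: tag 2 changed to 17 -> triggers nothing under Session's printed rules — same verdict


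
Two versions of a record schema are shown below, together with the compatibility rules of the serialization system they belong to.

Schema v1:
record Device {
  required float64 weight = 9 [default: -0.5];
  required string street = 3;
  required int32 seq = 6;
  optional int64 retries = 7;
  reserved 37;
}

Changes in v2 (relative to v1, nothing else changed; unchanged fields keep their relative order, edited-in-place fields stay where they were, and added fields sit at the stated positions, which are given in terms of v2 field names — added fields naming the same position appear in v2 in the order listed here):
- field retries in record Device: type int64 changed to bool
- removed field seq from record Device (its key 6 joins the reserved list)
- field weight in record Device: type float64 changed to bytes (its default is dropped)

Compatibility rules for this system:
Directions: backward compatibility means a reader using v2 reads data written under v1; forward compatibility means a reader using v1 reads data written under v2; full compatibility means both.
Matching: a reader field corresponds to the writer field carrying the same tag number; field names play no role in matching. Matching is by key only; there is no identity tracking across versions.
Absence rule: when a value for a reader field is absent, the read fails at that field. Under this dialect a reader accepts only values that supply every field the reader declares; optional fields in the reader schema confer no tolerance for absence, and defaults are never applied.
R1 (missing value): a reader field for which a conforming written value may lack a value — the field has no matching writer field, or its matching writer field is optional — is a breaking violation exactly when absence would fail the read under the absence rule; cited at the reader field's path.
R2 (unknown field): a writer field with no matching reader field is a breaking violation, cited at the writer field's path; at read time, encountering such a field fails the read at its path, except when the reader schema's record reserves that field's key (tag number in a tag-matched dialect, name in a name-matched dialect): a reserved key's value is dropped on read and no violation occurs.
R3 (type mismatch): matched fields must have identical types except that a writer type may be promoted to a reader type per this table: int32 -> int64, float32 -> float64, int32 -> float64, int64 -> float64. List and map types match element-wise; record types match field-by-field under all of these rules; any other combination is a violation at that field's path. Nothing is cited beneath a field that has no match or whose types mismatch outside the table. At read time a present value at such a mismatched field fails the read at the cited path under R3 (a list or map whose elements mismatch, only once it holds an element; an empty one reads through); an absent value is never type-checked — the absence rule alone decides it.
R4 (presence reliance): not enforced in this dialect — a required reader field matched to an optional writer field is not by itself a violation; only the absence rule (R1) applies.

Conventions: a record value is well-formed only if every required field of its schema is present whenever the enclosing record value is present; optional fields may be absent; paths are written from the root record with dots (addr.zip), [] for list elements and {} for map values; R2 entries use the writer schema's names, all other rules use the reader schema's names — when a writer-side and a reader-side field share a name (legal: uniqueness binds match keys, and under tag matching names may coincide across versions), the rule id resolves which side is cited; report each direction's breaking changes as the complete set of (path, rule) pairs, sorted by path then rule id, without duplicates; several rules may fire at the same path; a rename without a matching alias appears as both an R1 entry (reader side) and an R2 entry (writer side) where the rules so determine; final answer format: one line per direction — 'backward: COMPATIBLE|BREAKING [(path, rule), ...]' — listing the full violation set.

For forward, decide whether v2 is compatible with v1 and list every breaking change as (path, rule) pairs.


forward: BREAKING [(retries, R1), (retries, R3), (seq, R1), (weight, R3)]

arrows below run writer -> reader for Device
forward for Device (reader v1, writer v2):
  weight: bytes -> float64, writer required; from weight
  street: string -> string, writer required; from street
  no writer field matches reader seq
  retries: bool -> int64, writer optional; from retries
  violation R1 at retries
  violation R3 at retries
  violation R1 at seq
  violation R3 at weight
  forward on Device therefore BREAKING (4)


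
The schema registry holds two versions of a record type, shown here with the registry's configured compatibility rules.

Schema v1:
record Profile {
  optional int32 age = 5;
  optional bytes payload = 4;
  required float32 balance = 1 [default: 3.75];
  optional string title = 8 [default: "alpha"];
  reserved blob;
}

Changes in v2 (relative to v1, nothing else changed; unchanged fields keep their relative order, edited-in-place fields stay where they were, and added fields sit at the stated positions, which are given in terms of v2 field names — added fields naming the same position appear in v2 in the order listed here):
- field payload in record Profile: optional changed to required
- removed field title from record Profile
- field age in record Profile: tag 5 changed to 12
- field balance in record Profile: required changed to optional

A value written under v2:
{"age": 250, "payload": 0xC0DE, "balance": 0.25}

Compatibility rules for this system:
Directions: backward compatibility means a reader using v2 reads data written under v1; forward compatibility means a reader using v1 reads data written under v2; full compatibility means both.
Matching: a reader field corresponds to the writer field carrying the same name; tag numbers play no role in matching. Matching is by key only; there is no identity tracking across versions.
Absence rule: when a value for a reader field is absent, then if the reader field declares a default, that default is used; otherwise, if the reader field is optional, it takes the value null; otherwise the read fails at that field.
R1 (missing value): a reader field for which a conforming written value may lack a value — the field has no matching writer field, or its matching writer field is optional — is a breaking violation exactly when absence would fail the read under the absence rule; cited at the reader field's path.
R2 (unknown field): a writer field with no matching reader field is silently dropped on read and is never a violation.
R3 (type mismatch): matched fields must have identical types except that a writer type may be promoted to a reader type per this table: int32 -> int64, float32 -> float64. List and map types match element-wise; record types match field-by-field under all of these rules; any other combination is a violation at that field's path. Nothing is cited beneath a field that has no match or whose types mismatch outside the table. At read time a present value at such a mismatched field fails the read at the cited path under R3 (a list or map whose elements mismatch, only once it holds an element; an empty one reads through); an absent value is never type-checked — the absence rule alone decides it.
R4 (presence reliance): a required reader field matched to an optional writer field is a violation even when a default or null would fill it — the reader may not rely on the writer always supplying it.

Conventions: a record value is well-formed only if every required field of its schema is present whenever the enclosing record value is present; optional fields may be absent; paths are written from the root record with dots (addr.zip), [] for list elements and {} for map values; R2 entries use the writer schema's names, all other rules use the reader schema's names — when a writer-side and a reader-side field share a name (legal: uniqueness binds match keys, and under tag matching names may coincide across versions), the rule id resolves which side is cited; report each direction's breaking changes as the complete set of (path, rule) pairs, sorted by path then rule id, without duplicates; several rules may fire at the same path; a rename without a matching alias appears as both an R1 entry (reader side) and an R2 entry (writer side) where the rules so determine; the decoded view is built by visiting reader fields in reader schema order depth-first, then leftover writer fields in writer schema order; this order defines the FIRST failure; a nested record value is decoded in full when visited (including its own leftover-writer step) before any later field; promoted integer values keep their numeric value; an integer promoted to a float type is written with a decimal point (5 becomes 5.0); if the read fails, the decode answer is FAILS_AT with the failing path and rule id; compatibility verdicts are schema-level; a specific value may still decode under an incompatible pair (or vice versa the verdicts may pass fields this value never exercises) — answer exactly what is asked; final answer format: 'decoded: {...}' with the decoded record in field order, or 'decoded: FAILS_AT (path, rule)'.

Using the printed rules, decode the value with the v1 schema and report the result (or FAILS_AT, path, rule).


the writer's type comes first in each Profile pair
decode walk for Profile under reader schema v1:
  age := 250
  payload := 0xC0DE
  balance := 0.25
  title := "alpha" (absent -> default)
  => decoded: {"age": 250, "payload": 0xC0DE, "balance": 0.25, "title": "alpha"}
ruling out the remaining Profile differences:
  field payload in record Profile: optional changed to required -> schema-level compatibility only; this Profile value's decode is unchanged
  removed field title from record Profile -> fires no rule on Profile under this dialect and leaves the result unchanged
  field age in record Profile: tag 5 changed to 12 -> fires no rule on Profile under this dialect and leaves the result unchanged
  field balance in record Profile: required changed to optional -> schema-level compatibility only; this Profile value's decode is unchanged

decoded: {"age": 250, "payload": 0xC0DE, "balance": 0.25, "title": "alpha"}
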